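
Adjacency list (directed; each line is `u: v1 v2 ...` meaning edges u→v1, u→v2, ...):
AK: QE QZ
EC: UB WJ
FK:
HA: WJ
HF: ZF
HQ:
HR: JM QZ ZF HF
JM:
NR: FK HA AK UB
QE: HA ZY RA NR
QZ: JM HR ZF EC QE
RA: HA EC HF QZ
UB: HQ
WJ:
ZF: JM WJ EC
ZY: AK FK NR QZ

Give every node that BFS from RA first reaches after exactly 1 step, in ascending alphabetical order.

Level 0: RA
Level 1: EC, HA, HF, QZ
Level 2: HR, JM, QE, UB, WJ, ZF
Level 3: HQ, NR, ZY
Level 4: AK, FK

EC, HA, HF, QZ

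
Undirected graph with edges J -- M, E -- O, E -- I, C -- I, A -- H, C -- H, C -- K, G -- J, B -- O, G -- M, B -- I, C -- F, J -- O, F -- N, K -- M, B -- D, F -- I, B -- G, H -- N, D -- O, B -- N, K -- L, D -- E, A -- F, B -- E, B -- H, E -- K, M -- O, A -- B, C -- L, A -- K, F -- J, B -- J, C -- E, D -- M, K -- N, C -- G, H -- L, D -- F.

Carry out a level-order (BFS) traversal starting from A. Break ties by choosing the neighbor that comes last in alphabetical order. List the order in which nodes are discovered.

Visit A; enqueue K, H, F, B → queue [K, H, F, B]
Visit K; enqueue N, M, L, E, C → queue [H, F, B, N, M, L, E, C]
Visit H → queue [F, B, N, M, L, E, C]
Visit F; enqueue J, I, D → queue [B, N, M, L, E, C, J, I, D]
Visit B; enqueue O, G → queue [N, M, L, E, C, J, I, D, O, G]
Visit N → queue [M, L, E, C, J, I, D, O, G]
Visit M → queue [L, E, C, J, I, D, O, G]
Visit L → queue [E, C, J, I, D, O, G]
Visit E → queue [C, J, I, D, O, G]
Visit C → queue [J, I, D, O, G]
Visit J → queue [I, D, O, G]
Visit I → queue [D, O, G]
Visit D → queue [O, G]
Visit O → queue [G]
Visit G → queue []

A, K, H, F, B, N, M, L, E, C, J, I, D, O, G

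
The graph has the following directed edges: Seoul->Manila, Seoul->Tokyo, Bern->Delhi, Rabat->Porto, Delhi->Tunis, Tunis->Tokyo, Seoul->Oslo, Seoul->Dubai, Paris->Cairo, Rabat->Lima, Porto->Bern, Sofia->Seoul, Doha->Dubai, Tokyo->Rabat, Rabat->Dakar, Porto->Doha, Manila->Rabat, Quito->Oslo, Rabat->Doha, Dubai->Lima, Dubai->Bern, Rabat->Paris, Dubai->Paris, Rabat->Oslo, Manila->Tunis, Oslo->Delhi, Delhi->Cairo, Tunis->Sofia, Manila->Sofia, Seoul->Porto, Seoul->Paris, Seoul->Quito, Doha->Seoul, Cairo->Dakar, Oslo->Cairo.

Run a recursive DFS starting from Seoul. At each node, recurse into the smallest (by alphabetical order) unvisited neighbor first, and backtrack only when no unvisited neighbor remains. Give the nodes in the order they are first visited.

Seoul Dubai Bern Delhi Cairo Dakar Tunis Sofia Tokyo Rabat Doha Lima Oslo Paris Porto Manila Quito

Visit Seoul
Seoul → Dubai
Dubai → Bern
Bern → Delhi
Delhi → Cairo
Cairo → Dakar
Delhi → Tunis
Tunis → Sofia
Tunis → Tokyo
Tokyo → Rabat
Rabat → Doha
Rabat → Lima
Rabat → Oslo
Rabat → Paris
Rabat → Porto
Seoul → Manila
Seoul → Quito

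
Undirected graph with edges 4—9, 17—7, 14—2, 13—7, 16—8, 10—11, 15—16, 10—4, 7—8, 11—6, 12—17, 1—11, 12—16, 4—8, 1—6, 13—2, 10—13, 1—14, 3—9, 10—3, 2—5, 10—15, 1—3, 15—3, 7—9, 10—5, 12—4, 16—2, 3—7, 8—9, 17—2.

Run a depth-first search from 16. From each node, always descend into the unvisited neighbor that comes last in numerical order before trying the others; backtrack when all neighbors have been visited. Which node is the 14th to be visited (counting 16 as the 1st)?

Visit 16
16 → 15
15 → 10
10 → 13
13 → 7
7 → 17
17 → 12
12 → 4
4 → 9
9 → 8
9 → 3
3 → 1
1 → 14
14 → 2
2 → 5
1 → 11
11 → 6

Visit order: 16, 15, 10, 13, 7, 17, 12, 4, 9, 8, 3, 1, 14, 2, 5, 11, 6

2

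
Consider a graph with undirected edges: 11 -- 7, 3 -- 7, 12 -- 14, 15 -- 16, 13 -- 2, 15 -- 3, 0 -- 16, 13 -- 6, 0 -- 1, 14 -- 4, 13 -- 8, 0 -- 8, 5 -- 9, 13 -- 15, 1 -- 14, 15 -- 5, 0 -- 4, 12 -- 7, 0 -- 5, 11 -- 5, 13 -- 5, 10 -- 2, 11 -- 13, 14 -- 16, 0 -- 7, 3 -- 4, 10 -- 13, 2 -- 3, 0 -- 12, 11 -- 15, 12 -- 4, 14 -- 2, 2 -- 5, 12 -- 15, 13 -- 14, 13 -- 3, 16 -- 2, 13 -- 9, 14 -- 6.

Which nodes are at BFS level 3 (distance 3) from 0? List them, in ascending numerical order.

6, 10

Level 0: 0
Level 1: 1, 4, 5, 7, 8, 12, 16
Level 2: 2, 3, 9, 11, 13, 14, 15
Level 3: 6, 10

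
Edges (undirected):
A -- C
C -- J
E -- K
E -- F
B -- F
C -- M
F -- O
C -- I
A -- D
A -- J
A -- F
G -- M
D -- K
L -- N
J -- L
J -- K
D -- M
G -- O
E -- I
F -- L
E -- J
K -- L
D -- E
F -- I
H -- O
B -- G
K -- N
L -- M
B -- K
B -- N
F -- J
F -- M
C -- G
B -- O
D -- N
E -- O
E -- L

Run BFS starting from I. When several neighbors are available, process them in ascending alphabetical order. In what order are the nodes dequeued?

Visit I; enqueue C, E, F → queue [C, E, F]
Visit C; enqueue A, G, J, M → queue [E, F, A, G, J, M]
Visit E; enqueue D, K, L, O → queue [F, A, G, J, M, D, K, L, O]
Visit F; enqueue B → queue [A, G, J, M, D, K, L, O, B]
Visit A → queue [G, J, M, D, K, L, O, B]
Visit G → queue [J, M, D, K, L, O, B]
Visit J → queue [M, D, K, L, O, B]
Visit M → queue [D, K, L, O, B]
Visit D; enqueue N → queue [K, L, O, B, N]
Visit K → queue [L, O, B, N]
Visit L → queue [O, B, N]
Visit O; enqueue H → queue [B, N, H]
Visit B → queue [N, H]
Visit N → queue [H]
Visit H → queue []

I -> C -> E -> F -> A -> G -> J -> M -> D -> K -> L -> O -> B -> N -> H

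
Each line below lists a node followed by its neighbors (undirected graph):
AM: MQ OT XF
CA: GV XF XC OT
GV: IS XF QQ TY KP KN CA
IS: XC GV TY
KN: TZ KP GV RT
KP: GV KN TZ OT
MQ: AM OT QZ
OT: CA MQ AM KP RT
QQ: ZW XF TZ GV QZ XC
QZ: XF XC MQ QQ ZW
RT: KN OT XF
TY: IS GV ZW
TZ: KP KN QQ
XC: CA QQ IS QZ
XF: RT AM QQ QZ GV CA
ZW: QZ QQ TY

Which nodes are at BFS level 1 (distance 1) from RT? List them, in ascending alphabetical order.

KN, OT, XF

Level 0: RT
Level 1: KN, OT, XF
Level 2: AM, CA, GV, KP, MQ, QQ, QZ, TZ
Level 3: IS, TY, XC, ZW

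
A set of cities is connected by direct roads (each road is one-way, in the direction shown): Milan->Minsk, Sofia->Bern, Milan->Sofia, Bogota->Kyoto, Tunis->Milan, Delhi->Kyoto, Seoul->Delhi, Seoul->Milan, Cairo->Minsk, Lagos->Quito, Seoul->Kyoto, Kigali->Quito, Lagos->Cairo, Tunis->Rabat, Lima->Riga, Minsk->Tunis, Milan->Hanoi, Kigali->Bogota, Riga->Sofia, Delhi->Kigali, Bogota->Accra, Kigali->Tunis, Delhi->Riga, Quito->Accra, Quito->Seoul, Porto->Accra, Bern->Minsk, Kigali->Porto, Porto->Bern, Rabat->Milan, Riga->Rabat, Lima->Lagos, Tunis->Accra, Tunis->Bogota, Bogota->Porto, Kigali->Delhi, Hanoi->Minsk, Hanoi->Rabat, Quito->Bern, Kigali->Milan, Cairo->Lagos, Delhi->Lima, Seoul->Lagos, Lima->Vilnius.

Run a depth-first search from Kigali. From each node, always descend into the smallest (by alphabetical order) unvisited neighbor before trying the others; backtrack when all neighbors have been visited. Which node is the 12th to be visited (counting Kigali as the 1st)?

Visit Kigali
Kigali → Bogota
Bogota → Accra
Bogota → Kyoto
Bogota → Porto
Porto → Bern
Bern → Minsk
Minsk → Tunis
Tunis → Milan
Milan → Hanoi
Hanoi → Rabat
Milan → Sofia
Kigali → Delhi
Delhi → Lima
Lima → Lagos
Lagos → Cairo
Lagos → Quito
Quito → Seoul
Lima → Riga
Lima → Vilnius

Visit order: Kigali, Bogota, Accra, Kyoto, Porto, Bern, Minsk, Tunis, Milan, Hanoi, Rabat, Sofia, Delhi, Lima, Lagos, Cairo, Quito, Seoul, Riga, Vilnius

Sofia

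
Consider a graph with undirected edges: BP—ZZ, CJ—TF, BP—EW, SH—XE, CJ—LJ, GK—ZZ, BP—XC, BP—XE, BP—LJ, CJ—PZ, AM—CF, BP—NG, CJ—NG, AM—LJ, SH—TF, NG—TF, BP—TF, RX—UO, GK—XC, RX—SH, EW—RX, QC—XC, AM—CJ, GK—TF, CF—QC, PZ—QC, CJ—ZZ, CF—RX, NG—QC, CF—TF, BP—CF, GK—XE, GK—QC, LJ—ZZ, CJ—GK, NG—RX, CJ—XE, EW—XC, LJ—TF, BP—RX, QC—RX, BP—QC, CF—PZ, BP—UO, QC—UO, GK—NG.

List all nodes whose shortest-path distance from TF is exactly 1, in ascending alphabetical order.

BP, CF, CJ, GK, LJ, NG, SH

Level 0: TF
Level 1: BP, CF, CJ, GK, LJ, NG, SH
Level 2: AM, EW, PZ, QC, RX, UO, XC, XE, ZZ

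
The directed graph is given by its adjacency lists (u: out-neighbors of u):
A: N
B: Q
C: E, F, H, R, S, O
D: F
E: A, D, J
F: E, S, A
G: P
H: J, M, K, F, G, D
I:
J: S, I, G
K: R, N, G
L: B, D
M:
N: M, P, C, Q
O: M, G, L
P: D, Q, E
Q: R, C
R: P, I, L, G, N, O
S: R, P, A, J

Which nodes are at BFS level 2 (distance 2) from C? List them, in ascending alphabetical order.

A, D, G, I, J, K, L, M, N, P

Level 0: C
Level 1: E, F, H, O, R, S
Level 2: A, D, G, I, J, K, L, M, N, P
Level 3: B, Q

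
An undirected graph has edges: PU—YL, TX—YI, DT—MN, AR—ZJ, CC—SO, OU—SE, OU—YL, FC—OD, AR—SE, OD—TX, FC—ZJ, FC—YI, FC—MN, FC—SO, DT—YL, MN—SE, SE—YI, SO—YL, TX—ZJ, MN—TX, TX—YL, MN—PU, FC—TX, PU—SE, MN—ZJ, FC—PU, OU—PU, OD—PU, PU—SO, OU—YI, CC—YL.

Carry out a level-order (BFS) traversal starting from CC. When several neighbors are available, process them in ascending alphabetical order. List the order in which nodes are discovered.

CC -> SO -> YL -> FC -> PU -> DT -> OU -> TX -> MN -> OD -> YI -> ZJ -> SE -> AR

Visit CC; enqueue SO, YL → queue [SO, YL]
Visit SO; enqueue FC, PU → queue [YL, FC, PU]
Visit YL; enqueue DT, OU, TX → queue [FC, PU, DT, OU, TX]
Visit FC; enqueue MN, OD, YI, ZJ → queue [PU, DT, OU, TX, MN, OD, YI, ZJ]
Visit PU; enqueue SE → queue [DT, OU, TX, MN, OD, YI, ZJ, SE]
Visit DT → queue [OU, TX, MN, OD, YI, ZJ, SE]
Visit OU → queue [TX, MN, OD, YI, ZJ, SE]
Visit TX → queue [MN, OD, YI, ZJ, SE]
Visit MN → queue [OD, YI, ZJ, SE]
Visit OD → queue [YI, ZJ, SE]
Visit YI → queue [ZJ, SE]
Visit ZJ; enqueue AR → queue [SE, AR]
Visit SE → queue [AR]
Visit AR → queue []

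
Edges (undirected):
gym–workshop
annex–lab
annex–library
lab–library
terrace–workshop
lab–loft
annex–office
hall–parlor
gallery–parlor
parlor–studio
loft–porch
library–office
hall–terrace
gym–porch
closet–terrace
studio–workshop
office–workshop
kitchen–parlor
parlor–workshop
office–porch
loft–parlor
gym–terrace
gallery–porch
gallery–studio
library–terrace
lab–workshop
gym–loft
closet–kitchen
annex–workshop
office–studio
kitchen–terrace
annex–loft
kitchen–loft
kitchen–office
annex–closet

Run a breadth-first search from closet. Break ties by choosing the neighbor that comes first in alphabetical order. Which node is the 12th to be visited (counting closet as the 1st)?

hall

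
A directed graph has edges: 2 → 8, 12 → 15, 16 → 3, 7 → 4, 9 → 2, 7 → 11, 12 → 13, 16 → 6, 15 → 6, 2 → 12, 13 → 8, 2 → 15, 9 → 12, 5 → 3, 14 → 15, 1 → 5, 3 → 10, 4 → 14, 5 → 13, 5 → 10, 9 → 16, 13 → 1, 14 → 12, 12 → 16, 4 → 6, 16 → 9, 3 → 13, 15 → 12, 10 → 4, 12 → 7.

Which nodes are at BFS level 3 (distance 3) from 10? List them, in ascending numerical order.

12, 15

Level 0: 10
Level 1: 4
Level 2: 6, 14
Level 3: 12, 15
Level 4: 7, 13, 16
Level 5: 1, 3, 8, 9, 11
Level 6: 2, 5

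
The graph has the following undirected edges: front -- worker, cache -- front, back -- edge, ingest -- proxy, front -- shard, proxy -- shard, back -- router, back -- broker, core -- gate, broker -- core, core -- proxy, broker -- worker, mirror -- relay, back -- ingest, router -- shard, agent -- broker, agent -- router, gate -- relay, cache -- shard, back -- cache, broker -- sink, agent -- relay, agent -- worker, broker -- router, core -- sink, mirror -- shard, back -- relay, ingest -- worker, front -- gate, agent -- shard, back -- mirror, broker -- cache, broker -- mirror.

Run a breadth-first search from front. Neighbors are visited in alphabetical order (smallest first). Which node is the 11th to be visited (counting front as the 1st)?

mirror

Visit front; enqueue cache, gate, shard, worker → queue [cache, gate, shard, worker]
Visit cache; enqueue back, broker → queue [gate, shard, worker, back, broker]
Visit gate; enqueue core, relay → queue [shard, worker, back, broker, core, relay]
Visit shard; enqueue agent, mirror, proxy, router → queue [worker, back, broker, core, relay, agent, mirror, proxy, router]
Visit worker; enqueue ingest → queue [back, broker, core, relay, agent, mirror, proxy, router, ingest]
Visit back; enqueue edge → queue [broker, core, relay, agent, mirror, proxy, router, ingest, edge]
Visit broker; enqueue sink → queue [core, relay, agent, mirror, proxy, router, ingest, edge, sink]
Visit core → queue [relay, agent, mirror, proxy, router, ingest, edge, sink]
Visit relay → queue [agent, mirror, proxy, router, ingest, edge, sink]
Visit agent → queue [mirror, proxy, router, ingest, edge, sink]
Visit mirror → queue [proxy, router, ingest, edge, sink]
Visit proxy → queue [router, ingest, edge, sink]
Visit router → queue [ingest, edge, sink]
Visit ingest → queue [edge, sink]
Visit edge → queue [sink]
Visit sink → queue []

Visit order: front, cache, gate, shard, worker, back, broker, core, relay, agent, mirror, proxy, router, ingest, edge, sink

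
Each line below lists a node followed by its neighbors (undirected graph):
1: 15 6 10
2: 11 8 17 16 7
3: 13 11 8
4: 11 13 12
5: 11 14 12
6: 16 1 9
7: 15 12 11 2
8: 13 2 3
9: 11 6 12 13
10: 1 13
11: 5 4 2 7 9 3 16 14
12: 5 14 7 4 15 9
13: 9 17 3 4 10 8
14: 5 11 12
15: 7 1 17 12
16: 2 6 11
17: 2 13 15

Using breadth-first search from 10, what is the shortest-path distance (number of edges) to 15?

2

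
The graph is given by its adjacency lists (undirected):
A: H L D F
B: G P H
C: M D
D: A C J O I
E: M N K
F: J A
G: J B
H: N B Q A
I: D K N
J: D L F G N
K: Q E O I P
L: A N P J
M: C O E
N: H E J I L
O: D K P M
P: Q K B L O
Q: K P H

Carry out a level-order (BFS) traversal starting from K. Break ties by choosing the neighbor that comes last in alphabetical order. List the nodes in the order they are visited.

K, Q, P, O, I, E, H, L, B, M, D, N, A, J, G, C, F

Visit K; enqueue Q, P, O, I, E → queue [Q, P, O, I, E]
Visit Q; enqueue H → queue [P, O, I, E, H]
Visit P; enqueue L, B → queue [O, I, E, H, L, B]
Visit O; enqueue M, D → queue [I, E, H, L, B, M, D]
Visit I; enqueue N → queue [E, H, L, B, M, D, N]
Visit E → queue [H, L, B, M, D, N]
Visit H; enqueue A → queue [L, B, M, D, N, A]
Visit L; enqueue J → queue [B, M, D, N, A, J]
Visit B; enqueue G → queue [M, D, N, A, J, G]
Visit M; enqueue C → queue [D, N, A, J, G, C]
Visit D → queue [N, A, J, G, C]
Visit N → queue [A, J, G, C]
Visit A; enqueue F → queue [J, G, C, F]
Visit J → queue [G, C, F]
Visit G → queue [C, F]
Visit C → queue [F]
Visit F → queue []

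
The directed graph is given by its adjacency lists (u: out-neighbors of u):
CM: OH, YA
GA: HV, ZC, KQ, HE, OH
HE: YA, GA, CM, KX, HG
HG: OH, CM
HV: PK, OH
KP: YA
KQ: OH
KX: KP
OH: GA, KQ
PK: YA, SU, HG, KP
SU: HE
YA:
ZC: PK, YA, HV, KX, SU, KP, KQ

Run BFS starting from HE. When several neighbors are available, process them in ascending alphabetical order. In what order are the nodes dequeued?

Visit HE; enqueue CM, GA, HG, KX, YA → queue [CM, GA, HG, KX, YA]
Visit CM; enqueue OH → queue [GA, HG, KX, YA, OH]
Visit GA; enqueue HV, KQ, ZC → queue [HG, KX, YA, OH, HV, KQ, ZC]
Visit HG → queue [KX, YA, OH, HV, KQ, ZC]
Visit KX; enqueue KP → queue [YA, OH, HV, KQ, ZC, KP]
Visit YA → queue [OH, HV, KQ, ZC, KP]
Visit OH → queue [HV, KQ, ZC, KP]
Visit HV; enqueue PK → queue [KQ, ZC, KP, PK]
Visit KQ → queue [ZC, KP, PK]
Visit ZC; enqueue SU → queue [KP, PK, SU]
Visit KP → queue [PK, SU]
Visit PK → queue [SU]
Visit SU → queue []

HE CM GA HG KX YA OH HV KQ ZC KP PK SU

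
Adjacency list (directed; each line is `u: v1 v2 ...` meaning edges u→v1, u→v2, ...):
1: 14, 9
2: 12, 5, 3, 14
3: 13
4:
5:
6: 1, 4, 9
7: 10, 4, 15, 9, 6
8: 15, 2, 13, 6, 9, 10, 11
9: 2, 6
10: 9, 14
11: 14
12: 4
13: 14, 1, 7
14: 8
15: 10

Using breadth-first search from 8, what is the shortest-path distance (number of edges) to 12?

2

Level 0: 8
Level 1: 2, 6, 9, 10, 11, 13, 15
Level 2: 1, 3, 4, 5, 7, 12, 14
12 first appears at level 2.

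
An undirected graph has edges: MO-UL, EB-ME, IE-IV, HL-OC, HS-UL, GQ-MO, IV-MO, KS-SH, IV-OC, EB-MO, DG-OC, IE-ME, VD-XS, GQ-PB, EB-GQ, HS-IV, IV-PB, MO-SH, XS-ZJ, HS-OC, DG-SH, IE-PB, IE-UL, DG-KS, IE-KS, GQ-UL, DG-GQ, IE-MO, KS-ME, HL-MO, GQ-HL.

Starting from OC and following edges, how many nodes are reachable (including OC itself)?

BFS from OC visits: OC, IV, HS, HL, DG, PB, MO, IE, UL, GQ, SH, KS, EB, ME
Reachable nodes: 14 of 17 total.

14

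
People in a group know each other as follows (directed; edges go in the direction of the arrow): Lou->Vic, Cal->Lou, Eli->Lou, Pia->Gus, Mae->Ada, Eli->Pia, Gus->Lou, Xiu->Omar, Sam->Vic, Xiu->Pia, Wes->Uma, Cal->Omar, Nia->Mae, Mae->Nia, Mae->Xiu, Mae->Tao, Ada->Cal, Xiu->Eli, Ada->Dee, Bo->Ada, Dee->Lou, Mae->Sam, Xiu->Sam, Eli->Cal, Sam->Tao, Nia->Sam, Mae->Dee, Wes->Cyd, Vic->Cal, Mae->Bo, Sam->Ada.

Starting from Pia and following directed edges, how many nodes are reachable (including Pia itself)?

BFS from Pia visits: Pia, Gus, Lou, Vic, Cal, Omar
Reachable nodes: 6 of 18 total.

6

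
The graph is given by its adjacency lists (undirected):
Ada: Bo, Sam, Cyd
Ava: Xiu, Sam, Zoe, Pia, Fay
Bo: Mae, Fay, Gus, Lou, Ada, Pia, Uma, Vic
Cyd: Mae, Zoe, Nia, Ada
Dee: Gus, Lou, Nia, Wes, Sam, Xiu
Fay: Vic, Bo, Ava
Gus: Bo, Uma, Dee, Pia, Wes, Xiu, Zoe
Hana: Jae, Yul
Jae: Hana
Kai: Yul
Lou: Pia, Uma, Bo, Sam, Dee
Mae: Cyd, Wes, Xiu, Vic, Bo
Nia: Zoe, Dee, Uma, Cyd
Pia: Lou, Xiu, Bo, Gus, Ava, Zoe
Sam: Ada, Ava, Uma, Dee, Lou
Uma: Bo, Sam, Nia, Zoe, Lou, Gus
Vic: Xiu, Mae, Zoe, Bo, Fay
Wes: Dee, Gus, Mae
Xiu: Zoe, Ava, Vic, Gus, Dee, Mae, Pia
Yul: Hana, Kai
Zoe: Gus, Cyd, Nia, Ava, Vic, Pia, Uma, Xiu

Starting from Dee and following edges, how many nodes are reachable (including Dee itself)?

BFS from Dee visits: Dee, Gus, Lou, Nia, Sam, Wes, Xiu, Bo, Pia, Uma, Zoe, Cyd, Ada, Ava, Mae, Vic, Fay
Reachable nodes: 17 of 21 total.

17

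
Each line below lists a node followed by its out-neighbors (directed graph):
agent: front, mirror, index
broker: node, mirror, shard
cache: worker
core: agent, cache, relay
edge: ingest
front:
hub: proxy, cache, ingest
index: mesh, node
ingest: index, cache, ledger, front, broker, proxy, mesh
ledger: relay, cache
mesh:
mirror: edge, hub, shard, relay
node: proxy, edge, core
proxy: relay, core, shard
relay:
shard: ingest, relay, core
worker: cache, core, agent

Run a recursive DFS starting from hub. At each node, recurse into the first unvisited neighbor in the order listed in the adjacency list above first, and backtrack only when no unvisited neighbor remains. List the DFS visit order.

hub → proxy → relay → core → agent → front → mirror → edge → ingest → index → mesh → node → cache → worker → ledger → broker → shard

Visit hub
hub → proxy
proxy → relay
proxy → core
core → agent
agent → front
agent → mirror
mirror → edge
edge → ingest
ingest → index
index → mesh
index → node
ingest → cache
cache → worker
ingest → ledger
ingest → broker
broker → shard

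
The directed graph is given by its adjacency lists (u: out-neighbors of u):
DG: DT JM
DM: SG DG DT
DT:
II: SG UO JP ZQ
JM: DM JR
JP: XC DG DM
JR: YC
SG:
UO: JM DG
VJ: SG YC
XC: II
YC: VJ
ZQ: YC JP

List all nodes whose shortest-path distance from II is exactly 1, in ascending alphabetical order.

Level 0: II
Level 1: JP, SG, UO, ZQ
Level 2: DG, DM, JM, XC, YC
Level 3: DT, JR, VJ

JP, SG, UO, ZQ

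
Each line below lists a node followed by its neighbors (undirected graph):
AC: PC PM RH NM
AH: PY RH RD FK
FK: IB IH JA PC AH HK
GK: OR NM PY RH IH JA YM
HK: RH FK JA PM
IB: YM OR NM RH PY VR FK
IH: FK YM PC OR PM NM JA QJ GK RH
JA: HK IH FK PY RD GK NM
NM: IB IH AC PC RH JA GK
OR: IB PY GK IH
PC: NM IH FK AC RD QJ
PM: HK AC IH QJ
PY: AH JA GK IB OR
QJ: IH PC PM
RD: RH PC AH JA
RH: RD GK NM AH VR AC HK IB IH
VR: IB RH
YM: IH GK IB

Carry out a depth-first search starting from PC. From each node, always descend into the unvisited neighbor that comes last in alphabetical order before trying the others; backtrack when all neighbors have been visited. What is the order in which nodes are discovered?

Visit PC
PC → RD
RD → RH
RH → VR
VR → IB
IB → YM
YM → IH
IH → QJ
QJ → PM
PM → HK
HK → JA
JA → PY
PY → OR
OR → GK
GK → NM
NM → AC
PY → AH
AH → FK

PC RD RH VR IB YM IH QJ PM HK JA PY OR GK NM AC AH FK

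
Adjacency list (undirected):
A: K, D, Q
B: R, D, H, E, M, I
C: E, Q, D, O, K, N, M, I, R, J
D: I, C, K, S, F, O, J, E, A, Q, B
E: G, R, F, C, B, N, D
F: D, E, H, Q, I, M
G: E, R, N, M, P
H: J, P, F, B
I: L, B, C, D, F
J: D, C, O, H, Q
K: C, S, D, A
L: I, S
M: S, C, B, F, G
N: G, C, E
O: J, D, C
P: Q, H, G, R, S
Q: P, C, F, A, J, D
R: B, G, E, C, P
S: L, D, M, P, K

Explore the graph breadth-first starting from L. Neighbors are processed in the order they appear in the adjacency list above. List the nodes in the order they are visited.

Visit L; enqueue I, S → queue [I, S]
Visit I; enqueue B, C, D, F → queue [S, B, C, D, F]
Visit S; enqueue M, P, K → queue [B, C, D, F, M, P, K]
Visit B; enqueue R, H, E → queue [C, D, F, M, P, K, R, H, E]
Visit C; enqueue Q, O, N, J → queue [D, F, M, P, K, R, H, E, Q, O, N, J]
Visit D; enqueue A → queue [F, M, P, K, R, H, E, Q, O, N, J, A]
Visit F → queue [M, P, K, R, H, E, Q, O, N, J, A]
Visit M; enqueue G → queue [P, K, R, H, E, Q, O, N, J, A, G]
Visit P → queue [K, R, H, E, Q, O, N, J, A, G]
Visit K → queue [R, H, E, Q, O, N, J, A, G]
Visit R → queue [H, E, Q, O, N, J, A, G]
Visit H → queue [E, Q, O, N, J, A, G]
Visit E → queue [Q, O, N, J, A, G]
Visit Q → queue [O, N, J, A, G]
Visit O → queue [N, J, A, G]
Visit N → queue [J, A, G]
Visit J → queue [A, G]
Visit A → queue [G]
Visit G → queue []

L → I → S → B → C → D → F → M → P → K → R → H → E → Q → O → N → J → A → G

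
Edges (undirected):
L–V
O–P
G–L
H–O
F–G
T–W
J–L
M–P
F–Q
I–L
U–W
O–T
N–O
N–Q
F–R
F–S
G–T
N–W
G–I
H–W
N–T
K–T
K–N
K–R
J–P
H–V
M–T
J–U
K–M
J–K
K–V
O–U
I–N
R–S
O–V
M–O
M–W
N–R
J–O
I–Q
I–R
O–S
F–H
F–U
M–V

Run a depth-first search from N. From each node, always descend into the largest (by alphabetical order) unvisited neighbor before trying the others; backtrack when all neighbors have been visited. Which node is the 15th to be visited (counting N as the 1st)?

J

Visit N
N → W
W → U
U → O
O → V
V → M
M → T
T → K
K → R
R → S
S → F
F → Q
Q → I
I → L
L → J
J → P
L → G
F → H

Visit order: N, W, U, O, V, M, T, K, R, S, F, Q, I, L, J, P, G, H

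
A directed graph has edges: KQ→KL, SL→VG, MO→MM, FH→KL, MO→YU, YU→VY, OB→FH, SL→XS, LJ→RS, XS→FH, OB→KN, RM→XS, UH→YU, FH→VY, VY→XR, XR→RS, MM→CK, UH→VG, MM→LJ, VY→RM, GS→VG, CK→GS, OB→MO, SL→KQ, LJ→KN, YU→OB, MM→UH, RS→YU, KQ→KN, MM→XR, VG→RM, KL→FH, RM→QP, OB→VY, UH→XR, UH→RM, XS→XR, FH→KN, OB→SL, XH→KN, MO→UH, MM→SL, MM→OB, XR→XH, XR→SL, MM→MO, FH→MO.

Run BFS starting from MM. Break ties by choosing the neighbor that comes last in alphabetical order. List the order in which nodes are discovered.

Visit MM; enqueue XR, UH, SL, OB, MO, LJ, CK → queue [XR, UH, SL, OB, MO, LJ, CK]
Visit XR; enqueue XH, RS → queue [UH, SL, OB, MO, LJ, CK, XH, RS]
Visit UH; enqueue YU, VG, RM → queue [SL, OB, MO, LJ, CK, XH, RS, YU, VG, RM]
Visit SL; enqueue XS, KQ → queue [OB, MO, LJ, CK, XH, RS, YU, VG, RM, XS, KQ]
Visit OB; enqueue VY, KN, FH → queue [MO, LJ, CK, XH, RS, YU, VG, RM, XS, KQ, VY, KN, FH]
Visit MO → queue [LJ, CK, XH, RS, YU, VG, RM, XS, KQ, VY, KN, FH]
Visit LJ → queue [CK, XH, RS, YU, VG, RM, XS, KQ, VY, KN, FH]
Visit CK; enqueue GS → queue [XH, RS, YU, VG, RM, XS, KQ, VY, KN, FH, GS]
Visit XH → queue [RS, YU, VG, RM, XS, KQ, VY, KN, FH, GS]
Visit RS → queue [YU, VG, RM, XS, KQ, VY, KN, FH, GS]
Visit YU → queue [VG, RM, XS, KQ, VY, KN, FH, GS]
Visit VG → queue [RM, XS, KQ, VY, KN, FH, GS]
Visit RM; enqueue QP → queue [XS, KQ, VY, KN, FH, GS, QP]
Visit XS → queue [KQ, VY, KN, FH, GS, QP]
Visit KQ; enqueue KL → queue [VY, KN, FH, GS, QP, KL]
Visit VY → queue [KN, FH, GS, QP, KL]
Visit KN → queue [FH, GS, QP, KL]
Visit FH → queue [GS, QP, KL]
Visit GS → queue [QP, KL]
Visit QP → queue [KL]
Visit KL → queue []

MM XR UH SL OB MO LJ CK XH RS YU VG RM XS KQ VY KN FH GS QP KL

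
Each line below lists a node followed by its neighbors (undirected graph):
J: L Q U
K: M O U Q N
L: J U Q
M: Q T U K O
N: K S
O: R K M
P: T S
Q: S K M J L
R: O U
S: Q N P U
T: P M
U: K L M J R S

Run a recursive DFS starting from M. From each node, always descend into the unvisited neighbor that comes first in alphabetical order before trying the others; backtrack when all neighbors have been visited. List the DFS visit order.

M, K, N, S, P, T, Q, J, L, U, R, O

Visit M
M → K
K → N
N → S
S → P
P → T
S → Q
Q → J
J → L
L → U
U → R
R → O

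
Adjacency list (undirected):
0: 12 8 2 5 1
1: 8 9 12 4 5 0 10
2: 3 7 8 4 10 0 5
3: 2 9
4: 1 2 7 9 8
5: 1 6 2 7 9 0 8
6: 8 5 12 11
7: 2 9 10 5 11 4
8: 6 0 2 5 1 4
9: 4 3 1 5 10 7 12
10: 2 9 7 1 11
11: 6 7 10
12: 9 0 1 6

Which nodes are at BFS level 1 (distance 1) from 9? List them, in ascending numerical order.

1, 3, 4, 5, 7, 10, 12

Level 0: 9
Level 1: 1, 3, 4, 5, 7, 10, 12
Level 2: 0, 2, 6, 8, 11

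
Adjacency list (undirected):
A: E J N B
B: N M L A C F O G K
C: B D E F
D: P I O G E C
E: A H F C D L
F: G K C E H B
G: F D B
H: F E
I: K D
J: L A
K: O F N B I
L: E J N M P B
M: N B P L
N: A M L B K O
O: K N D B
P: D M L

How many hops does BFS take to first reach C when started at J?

Level 0: J
Level 1: A, L
Level 2: B, E, M, N, P
Level 3: C, D, F, G, H, K, O
Level 4: I
C first appears at level 3.

3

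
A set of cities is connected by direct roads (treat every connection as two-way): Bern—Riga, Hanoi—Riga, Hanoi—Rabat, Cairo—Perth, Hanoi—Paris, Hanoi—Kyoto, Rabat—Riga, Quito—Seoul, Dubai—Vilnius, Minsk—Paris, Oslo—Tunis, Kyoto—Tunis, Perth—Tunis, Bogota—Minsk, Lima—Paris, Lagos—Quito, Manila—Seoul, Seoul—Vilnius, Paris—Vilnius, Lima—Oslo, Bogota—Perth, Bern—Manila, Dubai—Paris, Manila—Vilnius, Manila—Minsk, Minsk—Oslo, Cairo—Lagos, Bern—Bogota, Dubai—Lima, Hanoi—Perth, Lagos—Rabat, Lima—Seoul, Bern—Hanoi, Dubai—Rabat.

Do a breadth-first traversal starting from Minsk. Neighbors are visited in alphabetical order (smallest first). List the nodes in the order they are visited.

Minsk, Bogota, Manila, Oslo, Paris, Bern, Perth, Seoul, Vilnius, Lima, Tunis, Dubai, Hanoi, Riga, Cairo, Quito, Kyoto, Rabat, Lagos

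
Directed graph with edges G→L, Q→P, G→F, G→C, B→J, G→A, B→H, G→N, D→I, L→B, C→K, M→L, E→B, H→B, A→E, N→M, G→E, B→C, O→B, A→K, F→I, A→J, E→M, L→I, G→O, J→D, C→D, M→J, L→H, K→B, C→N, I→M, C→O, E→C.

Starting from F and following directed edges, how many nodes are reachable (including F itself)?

12

BFS from F visits: F, I, M, L, J, H, B, D, C, O, N, K
Reachable nodes: 12 of 17 total.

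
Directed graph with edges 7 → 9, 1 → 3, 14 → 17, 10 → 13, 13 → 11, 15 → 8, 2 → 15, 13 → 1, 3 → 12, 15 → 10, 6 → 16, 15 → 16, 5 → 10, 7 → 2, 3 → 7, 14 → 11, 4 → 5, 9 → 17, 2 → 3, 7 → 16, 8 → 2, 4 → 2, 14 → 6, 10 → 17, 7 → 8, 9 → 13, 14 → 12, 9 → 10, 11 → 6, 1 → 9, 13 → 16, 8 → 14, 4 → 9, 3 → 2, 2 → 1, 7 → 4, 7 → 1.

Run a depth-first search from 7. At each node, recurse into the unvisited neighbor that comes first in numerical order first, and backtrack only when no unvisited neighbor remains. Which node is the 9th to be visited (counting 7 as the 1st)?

16

Visit 7
7 → 1
1 → 3
3 → 2
2 → 15
15 → 8
8 → 14
14 → 6
6 → 16
14 → 11
14 → 12
14 → 17
15 → 10
10 → 13
1 → 9
7 → 4
4 → 5

Visit order: 7, 1, 3, 2, 15, 8, 14, 6, 16, 11, 12, 17, 10, 13, 9, 4, 5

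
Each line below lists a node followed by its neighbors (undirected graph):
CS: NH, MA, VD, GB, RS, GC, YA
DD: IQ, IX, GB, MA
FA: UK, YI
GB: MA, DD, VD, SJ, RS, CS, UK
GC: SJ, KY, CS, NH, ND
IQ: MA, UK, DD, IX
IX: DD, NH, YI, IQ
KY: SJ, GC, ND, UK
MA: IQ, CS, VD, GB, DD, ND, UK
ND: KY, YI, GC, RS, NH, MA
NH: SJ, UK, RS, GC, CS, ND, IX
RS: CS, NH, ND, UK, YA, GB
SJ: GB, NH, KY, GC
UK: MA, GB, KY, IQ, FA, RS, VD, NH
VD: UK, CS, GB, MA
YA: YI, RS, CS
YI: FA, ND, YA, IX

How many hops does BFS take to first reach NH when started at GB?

2

Level 0: GB
Level 1: CS, DD, MA, RS, SJ, UK, VD
Level 2: FA, GC, IQ, IX, KY, ND, NH, YA
Level 3: YI
NH first appears at level 2.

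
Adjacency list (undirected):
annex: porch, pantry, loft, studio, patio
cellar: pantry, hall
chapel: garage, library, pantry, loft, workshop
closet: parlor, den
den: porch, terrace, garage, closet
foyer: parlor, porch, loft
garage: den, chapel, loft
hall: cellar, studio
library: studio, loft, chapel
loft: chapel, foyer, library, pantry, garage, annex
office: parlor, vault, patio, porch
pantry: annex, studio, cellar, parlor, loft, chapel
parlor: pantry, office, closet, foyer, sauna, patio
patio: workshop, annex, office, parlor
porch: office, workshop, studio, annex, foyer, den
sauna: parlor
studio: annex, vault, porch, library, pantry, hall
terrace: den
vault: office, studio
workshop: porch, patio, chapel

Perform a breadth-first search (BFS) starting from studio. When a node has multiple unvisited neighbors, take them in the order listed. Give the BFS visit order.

studio → annex → vault → porch → library → pantry → hall → loft → patio → office → workshop → foyer → den → chapel → cellar → parlor → garage → terrace → closet → sauna

Visit studio; enqueue annex, vault, porch, library, pantry, hall → queue [annex, vault, porch, library, pantry, hall]
Visit annex; enqueue loft, patio → queue [vault, porch, library, pantry, hall, loft, patio]
Visit vault; enqueue office → queue [porch, library, pantry, hall, loft, patio, office]
Visit porch; enqueue workshop, foyer, den → queue [library, pantry, hall, loft, patio, office, workshop, foyer, den]
Visit library; enqueue chapel → queue [pantry, hall, loft, patio, office, workshop, foyer, den, chapel]
Visit pantry; enqueue cellar, parlor → queue [hall, loft, patio, office, workshop, foyer, den, chapel, cellar, parlor]
Visit hall → queue [loft, patio, office, workshop, foyer, den, chapel, cellar, parlor]
Visit loft; enqueue garage → queue [patio, office, workshop, foyer, den, chapel, cellar, parlor, garage]
Visit patio → queue [office, workshop, foyer, den, chapel, cellar, parlor, garage]
Visit office → queue [workshop, foyer, den, chapel, cellar, parlor, garage]
Visit workshop → queue [foyer, den, chapel, cellar, parlor, garage]
Visit foyer → queue [den, chapel, cellar, parlor, garage]
Visit den; enqueue terrace, closet → queue [chapel, cellar, parlor, garage, terrace, closet]
Visit chapel → queue [cellar, parlor, garage, terrace, closet]
Visit cellar → queue [parlor, garage, terrace, closet]
Visit parlor; enqueue sauna → queue [garage, terrace, closet, sauna]
Visit garage → queue [terrace, closet, sauna]
Visit terrace → queue [closet, sauna]
Visit closet → queue [sauna]
Visit sauna → queue []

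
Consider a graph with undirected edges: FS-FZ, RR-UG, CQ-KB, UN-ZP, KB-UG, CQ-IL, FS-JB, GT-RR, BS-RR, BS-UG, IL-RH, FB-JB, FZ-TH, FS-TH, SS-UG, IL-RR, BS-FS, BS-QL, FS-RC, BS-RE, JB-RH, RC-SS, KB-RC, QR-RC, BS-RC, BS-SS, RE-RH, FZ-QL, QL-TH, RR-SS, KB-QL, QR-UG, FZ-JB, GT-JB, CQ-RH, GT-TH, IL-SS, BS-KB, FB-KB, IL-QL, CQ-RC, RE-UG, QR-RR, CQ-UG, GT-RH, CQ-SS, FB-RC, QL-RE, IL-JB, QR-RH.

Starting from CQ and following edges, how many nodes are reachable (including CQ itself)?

BFS from CQ visits: CQ, UG, SS, RH, RC, KB, IL, RR, RE, QR, BS, JB, GT, FS, FB, QL, FZ, TH
Reachable nodes: 18 of 20 total.

18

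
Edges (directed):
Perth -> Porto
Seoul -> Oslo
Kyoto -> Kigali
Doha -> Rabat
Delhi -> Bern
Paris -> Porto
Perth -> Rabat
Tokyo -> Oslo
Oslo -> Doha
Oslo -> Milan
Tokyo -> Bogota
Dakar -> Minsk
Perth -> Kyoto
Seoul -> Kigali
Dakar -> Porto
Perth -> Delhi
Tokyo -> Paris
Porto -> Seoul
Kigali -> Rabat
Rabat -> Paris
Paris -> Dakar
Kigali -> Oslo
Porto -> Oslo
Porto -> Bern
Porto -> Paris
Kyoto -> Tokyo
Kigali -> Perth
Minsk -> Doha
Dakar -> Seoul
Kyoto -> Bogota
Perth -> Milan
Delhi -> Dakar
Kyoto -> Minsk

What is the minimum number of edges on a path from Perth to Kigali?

2

Level 0: Perth
Level 1: Delhi, Kyoto, Milan, Porto, Rabat
Level 2: Bern, Bogota, Dakar, Kigali, Minsk, Oslo, Paris, Seoul, Tokyo
Level 3: Doha
Kigali first appears at level 2.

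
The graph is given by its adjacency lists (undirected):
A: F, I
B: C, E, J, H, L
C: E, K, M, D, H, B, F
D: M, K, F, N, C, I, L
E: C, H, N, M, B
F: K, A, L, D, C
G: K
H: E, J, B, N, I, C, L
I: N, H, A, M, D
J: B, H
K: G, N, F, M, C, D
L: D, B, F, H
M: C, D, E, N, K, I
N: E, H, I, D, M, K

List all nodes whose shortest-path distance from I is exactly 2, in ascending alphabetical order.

Level 0: I
Level 1: A, D, H, M, N
Level 2: B, C, E, F, J, K, L
Level 3: G

B, C, E, F, J, K, L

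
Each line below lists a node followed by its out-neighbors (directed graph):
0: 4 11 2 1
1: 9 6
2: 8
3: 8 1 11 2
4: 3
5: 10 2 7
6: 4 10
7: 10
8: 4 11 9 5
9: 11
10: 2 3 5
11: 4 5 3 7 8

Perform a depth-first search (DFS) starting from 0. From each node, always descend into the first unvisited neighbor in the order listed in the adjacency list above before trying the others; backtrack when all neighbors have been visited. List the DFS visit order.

0 -> 4 -> 3 -> 8 -> 11 -> 5 -> 10 -> 2 -> 7 -> 9 -> 1 -> 6

Visit 0
0 → 4
4 → 3
3 → 8
8 → 11
11 → 5
5 → 10
10 → 2
5 → 7
8 → 9
3 → 1
1 → 6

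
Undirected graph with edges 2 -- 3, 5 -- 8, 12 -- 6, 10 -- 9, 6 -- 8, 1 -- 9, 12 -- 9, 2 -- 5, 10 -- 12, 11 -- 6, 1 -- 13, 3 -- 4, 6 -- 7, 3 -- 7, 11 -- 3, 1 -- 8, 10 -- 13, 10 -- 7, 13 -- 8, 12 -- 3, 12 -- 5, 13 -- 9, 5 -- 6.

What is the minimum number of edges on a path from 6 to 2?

2

Level 0: 6
Level 1: 5, 7, 8, 11, 12
Level 2: 1, 2, 3, 9, 10, 13
Level 3: 4
2 first appears at level 2.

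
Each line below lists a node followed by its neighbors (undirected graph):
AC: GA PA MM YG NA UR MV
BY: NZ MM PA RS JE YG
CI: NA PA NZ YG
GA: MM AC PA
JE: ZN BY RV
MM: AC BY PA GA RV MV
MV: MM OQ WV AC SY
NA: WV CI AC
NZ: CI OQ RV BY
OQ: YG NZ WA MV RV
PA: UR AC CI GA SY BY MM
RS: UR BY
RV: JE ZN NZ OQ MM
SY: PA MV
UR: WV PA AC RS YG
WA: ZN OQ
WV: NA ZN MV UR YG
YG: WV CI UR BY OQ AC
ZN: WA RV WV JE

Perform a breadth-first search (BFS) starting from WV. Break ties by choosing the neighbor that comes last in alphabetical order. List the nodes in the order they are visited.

WV ZN YG UR NA MV WA RV JE OQ CI BY AC RS PA SY MM NZ GA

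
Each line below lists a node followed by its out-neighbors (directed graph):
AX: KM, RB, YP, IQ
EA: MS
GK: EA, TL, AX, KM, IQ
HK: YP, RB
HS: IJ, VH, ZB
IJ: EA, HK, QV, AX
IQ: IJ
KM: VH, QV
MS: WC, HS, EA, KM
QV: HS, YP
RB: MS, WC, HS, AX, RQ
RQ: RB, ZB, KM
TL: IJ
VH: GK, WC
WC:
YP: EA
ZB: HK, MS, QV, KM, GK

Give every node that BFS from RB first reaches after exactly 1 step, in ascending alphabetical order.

AX, HS, MS, RQ, WC

Level 0: RB
Level 1: AX, HS, MS, RQ, WC
Level 2: EA, IJ, IQ, KM, VH, YP, ZB
Level 3: GK, HK, QV
Level 4: TL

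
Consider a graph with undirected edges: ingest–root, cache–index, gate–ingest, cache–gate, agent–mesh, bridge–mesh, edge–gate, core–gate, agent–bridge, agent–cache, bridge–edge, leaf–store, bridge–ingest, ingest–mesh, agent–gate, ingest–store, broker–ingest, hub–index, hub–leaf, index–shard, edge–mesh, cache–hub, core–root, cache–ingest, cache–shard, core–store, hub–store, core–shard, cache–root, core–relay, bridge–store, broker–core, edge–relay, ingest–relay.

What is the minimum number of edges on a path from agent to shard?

2

Level 0: agent
Level 1: bridge, cache, gate, mesh
Level 2: core, edge, hub, index, ingest, root, shard, store
Level 3: broker, leaf, relay
shard first appears at level 2.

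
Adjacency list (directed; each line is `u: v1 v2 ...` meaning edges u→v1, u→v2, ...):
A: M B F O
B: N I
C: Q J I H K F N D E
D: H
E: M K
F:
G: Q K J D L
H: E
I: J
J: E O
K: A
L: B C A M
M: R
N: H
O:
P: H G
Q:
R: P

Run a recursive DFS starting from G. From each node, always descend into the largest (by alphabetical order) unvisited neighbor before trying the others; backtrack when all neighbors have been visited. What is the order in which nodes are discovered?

Visit G
G → Q
G → L
L → M
M → R
R → P
P → H
H → E
E → K
K → A
A → O
A → F
A → B
B → N
B → I
I → J
L → C
C → D

G -> Q -> L -> M -> R -> P -> H -> E -> K -> A -> O -> F -> B -> N -> I -> J -> C -> D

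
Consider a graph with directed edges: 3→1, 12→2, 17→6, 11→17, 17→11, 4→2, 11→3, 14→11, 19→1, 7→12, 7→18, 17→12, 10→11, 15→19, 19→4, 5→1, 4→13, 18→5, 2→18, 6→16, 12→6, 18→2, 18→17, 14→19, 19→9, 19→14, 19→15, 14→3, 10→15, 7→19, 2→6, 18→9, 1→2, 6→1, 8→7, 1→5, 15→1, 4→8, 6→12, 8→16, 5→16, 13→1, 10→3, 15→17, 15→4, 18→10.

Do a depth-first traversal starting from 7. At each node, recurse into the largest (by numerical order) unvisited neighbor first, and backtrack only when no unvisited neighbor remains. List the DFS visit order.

Visit 7
7 → 19
19 → 15
15 → 17
17 → 12
12 → 6
6 → 16
6 → 1
1 → 5
1 → 2
2 → 18
18 → 10
10 → 11
11 → 3
18 → 9
15 → 4
4 → 13
4 → 8
19 → 14

7 19 15 17 12 6 16 1 5 2 18 10 11 3 9 4 13 8 14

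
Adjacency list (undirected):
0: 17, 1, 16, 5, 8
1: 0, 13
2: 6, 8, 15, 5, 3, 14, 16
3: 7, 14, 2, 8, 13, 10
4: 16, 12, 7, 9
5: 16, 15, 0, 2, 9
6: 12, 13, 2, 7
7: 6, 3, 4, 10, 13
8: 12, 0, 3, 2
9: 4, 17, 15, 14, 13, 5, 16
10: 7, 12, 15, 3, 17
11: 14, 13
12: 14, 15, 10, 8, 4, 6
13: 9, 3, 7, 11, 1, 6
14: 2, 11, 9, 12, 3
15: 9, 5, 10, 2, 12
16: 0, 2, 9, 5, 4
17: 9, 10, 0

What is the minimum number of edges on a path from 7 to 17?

2

Level 0: 7
Level 1: 3, 4, 6, 10, 13
Level 2: 1, 2, 8, 9, 11, 12, 14, 15, 16, 17
Level 3: 0, 5
17 first appears at level 2.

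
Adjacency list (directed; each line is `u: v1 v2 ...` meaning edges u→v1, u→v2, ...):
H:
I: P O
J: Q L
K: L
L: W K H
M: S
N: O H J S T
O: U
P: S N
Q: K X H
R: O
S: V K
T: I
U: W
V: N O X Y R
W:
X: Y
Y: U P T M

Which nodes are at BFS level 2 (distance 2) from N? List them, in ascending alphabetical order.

Level 0: N
Level 1: H, J, O, S, T
Level 2: I, K, L, Q, U, V
Level 3: P, R, W, X, Y
Level 4: M

I, K, L, Q, U, V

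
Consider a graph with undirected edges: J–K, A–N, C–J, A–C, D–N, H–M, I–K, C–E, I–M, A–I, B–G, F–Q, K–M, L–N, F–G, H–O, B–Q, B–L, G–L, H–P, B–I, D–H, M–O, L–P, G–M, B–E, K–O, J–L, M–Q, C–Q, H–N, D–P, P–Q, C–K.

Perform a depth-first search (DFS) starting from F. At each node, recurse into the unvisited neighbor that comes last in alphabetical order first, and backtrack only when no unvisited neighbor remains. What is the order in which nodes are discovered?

F, Q, P, L, N, H, O, M, K, J, C, E, B, I, A, G, D

Visit F
F → Q
Q → P
P → L
L → N
N → H
H → O
O → M
M → K
K → J
J → C
C → E
E → B
B → I
I → A
B → G
H → D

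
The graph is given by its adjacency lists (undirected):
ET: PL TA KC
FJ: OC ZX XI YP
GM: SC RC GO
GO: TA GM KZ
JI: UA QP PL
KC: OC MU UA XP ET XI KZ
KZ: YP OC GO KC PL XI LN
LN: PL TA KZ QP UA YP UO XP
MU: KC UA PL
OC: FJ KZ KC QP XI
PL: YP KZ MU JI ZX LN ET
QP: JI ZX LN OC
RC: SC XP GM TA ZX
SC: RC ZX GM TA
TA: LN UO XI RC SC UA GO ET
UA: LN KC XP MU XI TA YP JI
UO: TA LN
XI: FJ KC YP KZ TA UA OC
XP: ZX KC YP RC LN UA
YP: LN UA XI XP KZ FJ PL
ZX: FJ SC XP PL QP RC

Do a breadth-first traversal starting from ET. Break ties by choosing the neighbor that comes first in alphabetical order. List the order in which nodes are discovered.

Visit ET; enqueue KC, PL, TA → queue [KC, PL, TA]
Visit KC; enqueue KZ, MU, OC, UA, XI, XP → queue [PL, TA, KZ, MU, OC, UA, XI, XP]
Visit PL; enqueue JI, LN, YP, ZX → queue [TA, KZ, MU, OC, UA, XI, XP, JI, LN, YP, ZX]
Visit TA; enqueue GO, RC, SC, UO → queue [KZ, MU, OC, UA, XI, XP, JI, LN, YP, ZX, GO, RC, SC, UO]
Visit KZ → queue [MU, OC, UA, XI, XP, JI, LN, YP, ZX, GO, RC, SC, UO]
Visit MU → queue [OC, UA, XI, XP, JI, LN, YP, ZX, GO, RC, SC, UO]
Visit OC; enqueue FJ, QP → queue [UA, XI, XP, JI, LN, YP, ZX, GO, RC, SC, UO, FJ, QP]
Visit UA → queue [XI, XP, JI, LN, YP, ZX, GO, RC, SC, UO, FJ, QP]
Visit XI → queue [XP, JI, LN, YP, ZX, GO, RC, SC, UO, FJ, QP]
Visit XP → queue [JI, LN, YP, ZX, GO, RC, SC, UO, FJ, QP]
Visit JI → queue [LN, YP, ZX, GO, RC, SC, UO, FJ, QP]
Visit LN → queue [YP, ZX, GO, RC, SC, UO, FJ, QP]
Visit YP → queue [ZX, GO, RC, SC, UO, FJ, QP]
Visit ZX → queue [GO, RC, SC, UO, FJ, QP]
Visit GO; enqueue GM → queue [RC, SC, UO, FJ, QP, GM]
Visit RC → queue [SC, UO, FJ, QP, GM]
Visit SC → queue [UO, FJ, QP, GM]
Visit UO → queue [FJ, QP, GM]
Visit FJ → queue [QP, GM]
Visit QP → queue [GM]
Visit GM → queue []

ET -> KC -> PL -> TA -> KZ -> MU -> OC -> UA -> XI -> XP -> JI -> LN -> YP -> ZX -> GO -> RC -> SC -> UO -> FJ -> QP -> GM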